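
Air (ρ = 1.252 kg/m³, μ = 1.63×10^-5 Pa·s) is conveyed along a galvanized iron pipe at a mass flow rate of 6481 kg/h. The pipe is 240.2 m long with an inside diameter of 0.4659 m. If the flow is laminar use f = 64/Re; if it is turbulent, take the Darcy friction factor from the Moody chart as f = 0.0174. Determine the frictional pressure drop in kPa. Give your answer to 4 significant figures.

ṁ = 6481 kg/h = 6481/3600 = 1.8 kg/s.
A = πD²/4 = π(0.4659)²/4 = 0.1705 m²; mean velocity V = ṁ/(ρA) = 1.8/(1.252 · 0.1705) = 8.435 m/s.
Reynolds number Re = ρVD/μ = 1.252 · 8.435 · 0.4659 / 1.63e-05 = 3.018e+05.
Re > 4000 → turbulent; use the Moody-chart value f = 0.0174.
Darcy-Weisbach: ΔP = f(L/D)(ρV²/2) = 0.0174·(240.2/0.4659)·(1.252·8.435²/2) = 0.0174·515.6·44.53 = 399.5 Pa.
ΔP = 399.5 Pa = 0.3995 kPa.

ΔP ≈ 0.3995 kPa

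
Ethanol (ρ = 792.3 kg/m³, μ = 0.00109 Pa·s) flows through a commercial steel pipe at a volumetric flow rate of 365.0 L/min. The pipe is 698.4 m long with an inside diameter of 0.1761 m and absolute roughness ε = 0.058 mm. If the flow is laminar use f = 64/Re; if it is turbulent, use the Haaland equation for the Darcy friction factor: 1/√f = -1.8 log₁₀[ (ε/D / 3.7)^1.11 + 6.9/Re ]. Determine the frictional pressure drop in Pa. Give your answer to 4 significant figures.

ΔP ≈ 2326 Pa

Q = 365.0 L/min = 365.0/60000 = 0.006083 m³/s.
Cross-sectional area A = πD²/4 = π(0.1761)²/4 = 0.02436 m²; mean velocity V = Q/A = 0.006083/0.02436 = 0.2498 m/s.
Reynolds number Re = ρVD/μ = 792.3 · 0.2498 · 0.1761 / 0.00109 = 3.197e+04.
Re > 4000 → turbulent. Relative roughness ε/D = 5.8e-05/0.1761 = 0.000329. Haaland: 1/√f = -1.8 log₁₀[(0.000329/3.7)^1.11 + 6.9/3.197e+04] = -1.8 log₁₀[3.19e-05 + 0.000216] = 6.491, so f = 0.02374.
Darcy-Weisbach: ΔP = f(L/D)(ρV²/2) = 0.02374·(698.4/0.1761)·(792.3·0.2498²/2) = 0.02374·3966·24.71 = 2326 Pa.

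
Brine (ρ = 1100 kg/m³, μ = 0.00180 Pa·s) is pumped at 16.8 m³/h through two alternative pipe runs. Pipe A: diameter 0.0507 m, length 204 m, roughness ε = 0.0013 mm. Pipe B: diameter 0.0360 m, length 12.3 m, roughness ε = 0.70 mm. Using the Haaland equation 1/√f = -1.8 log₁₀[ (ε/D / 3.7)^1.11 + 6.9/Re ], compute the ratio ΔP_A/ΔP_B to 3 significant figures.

Pipe A: V = Q/A = 0.004667/0.002019 = 2.312 m/s; Re = 7.162e+04; ε/D = 2.56e-05; Haaland → f = 0.01922; ΔP_A = f(L/D)(ρV²/2) = 2.272e+05 Pa.
Pipe B: V = Q/A = 0.004667/0.001018 = 4.585 m/s; Re = 1.009e+05; ε/D = 0.0194; Haaland → f = 0.04859; ΔP_B = f(L/D)(ρV²/2) = 1.919e+05 Pa.
ΔP_A/ΔP_B = 2.272e+05/1.919e+05 = 1.18.

ΔP_A/ΔP_B ≈ 1.18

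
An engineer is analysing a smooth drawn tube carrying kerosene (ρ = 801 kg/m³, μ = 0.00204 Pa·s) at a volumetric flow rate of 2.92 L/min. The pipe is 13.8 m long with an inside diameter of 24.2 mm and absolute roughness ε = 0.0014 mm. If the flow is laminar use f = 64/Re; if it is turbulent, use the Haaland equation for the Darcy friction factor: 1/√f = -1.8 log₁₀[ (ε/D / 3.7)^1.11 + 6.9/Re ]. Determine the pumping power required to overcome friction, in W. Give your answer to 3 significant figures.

Q = 2.92 L/min = 2.92/60000 = 4.867e-05 m³/s.
Cross-sectional area A = πD²/4 = π(0.0242)²/4 = 0.00046 m²; mean velocity V = Q/A = 4.867e-05/0.00046 = 0.1058 m/s.
Reynolds number Re = ρVD/μ = 801 · 0.1058 · 0.0242 / 0.00204 = 1005.
Re < 2300 → laminar flow, so f = 64/Re = 64/1005 = 0.06366 (the turbulent correlation is not needed).
Darcy-Weisbach: ΔP = f(L/D)(ρV²/2) = 0.06366·(13.8/0.0242)·(801·0.1058²/2) = 0.06366·570.2·4.484 = 162.8 Pa.
Pumping power P = QΔP = 4.867e-05·162.8 = 0.007921 W = 0.00792 W.

P ≈ 0.00792 W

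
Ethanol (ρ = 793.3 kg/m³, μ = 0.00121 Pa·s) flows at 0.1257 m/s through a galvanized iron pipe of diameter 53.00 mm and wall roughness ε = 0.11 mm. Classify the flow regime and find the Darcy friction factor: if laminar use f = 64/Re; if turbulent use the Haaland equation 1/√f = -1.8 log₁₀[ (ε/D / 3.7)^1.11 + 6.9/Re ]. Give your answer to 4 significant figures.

f ≈ 0.04116

Re = ρVD/μ = 793.3·0.1257·0.053/0.00121 = 4368.
Re > 4000 → turbulent. ε/D = 0.00011/0.053 = 0.00208; Haaland: 1/√f = -1.8 log₁₀[0.000246 + 0.00158] = 4.929, so f = 0.04116.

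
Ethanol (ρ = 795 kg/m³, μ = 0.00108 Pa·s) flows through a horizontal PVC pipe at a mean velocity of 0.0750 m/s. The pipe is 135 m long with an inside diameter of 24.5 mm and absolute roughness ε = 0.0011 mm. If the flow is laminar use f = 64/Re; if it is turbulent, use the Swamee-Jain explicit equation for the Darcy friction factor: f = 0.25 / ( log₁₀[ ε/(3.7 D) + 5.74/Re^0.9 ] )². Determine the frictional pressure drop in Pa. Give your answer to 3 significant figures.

ΔP ≈ 583 Pa

Reynolds number Re = ρVD/μ = 795 · 0.075 · 0.0245 / 0.00108 = 1353.
Re < 2300 → laminar flow, so f = 64/Re = 64/1353 = 0.04732 (the turbulent correlation is not needed).
Darcy-Weisbach: ΔP = f(L/D)(ρV²/2) = 0.04732·(135/0.0245)·(795·0.075²/2) = 0.04732·5510·2.236 = 583 Pa.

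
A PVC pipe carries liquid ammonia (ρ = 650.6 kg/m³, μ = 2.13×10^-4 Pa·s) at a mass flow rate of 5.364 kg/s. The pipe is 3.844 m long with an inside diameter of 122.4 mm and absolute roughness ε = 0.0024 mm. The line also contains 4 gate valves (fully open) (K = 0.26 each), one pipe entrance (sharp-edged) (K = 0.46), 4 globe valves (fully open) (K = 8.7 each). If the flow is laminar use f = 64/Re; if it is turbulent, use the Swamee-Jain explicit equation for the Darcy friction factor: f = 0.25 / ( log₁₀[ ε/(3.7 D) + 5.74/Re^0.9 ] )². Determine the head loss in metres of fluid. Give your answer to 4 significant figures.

h_f ≈ 0.9201 m

A = πD²/4 = π(0.1224)²/4 = 0.01177 m²; mean velocity V = ṁ/(ρA) = 5.364/(650.6 · 0.01177) = 0.7007 m/s.
Reynolds number Re = ρVD/μ = 650.6 · 0.7007 · 0.1224 / 0.000213 = 2.62e+05.
Re > 4000 → turbulent. Relative roughness ε/D = 2.4e-06/0.1224 = 1.96e-05. Swamee-Jain: f = 0.25/(log₁₀[1.96e-05/3.7 + 5.74/2.62e+05^0.9])² = 0.25/(log₁₀[5.3e-06 + 7.63e-05])² = 0.25/(-4.088)² = 0.01496.
Total minor-loss coefficient ΣK = 4·0.26 + 1·0.46 + 4·8.7 = 36.3.
ΔP = [f·L/D + ΣK]·(ρV²/2) = [0.01496·3.844/0.1224 + 36.3]·(650.6·0.7007²/2) = [0.4697 + 36.3]·159.7 = 5872 Pa.
Head loss h_f = ΔP/(ρg) = 5872/(650.6·9.81) = 0.9201 m.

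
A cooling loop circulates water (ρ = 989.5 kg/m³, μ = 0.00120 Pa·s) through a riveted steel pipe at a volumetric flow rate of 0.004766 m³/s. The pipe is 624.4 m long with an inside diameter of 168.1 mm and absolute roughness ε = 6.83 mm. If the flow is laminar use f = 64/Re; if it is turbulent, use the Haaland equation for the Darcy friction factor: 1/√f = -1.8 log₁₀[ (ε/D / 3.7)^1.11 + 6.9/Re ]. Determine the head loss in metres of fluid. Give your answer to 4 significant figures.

Cross-sectional area A = πD²/4 = π(0.1681)²/4 = 0.02219 m²; mean velocity V = Q/A = 0.004766/0.02219 = 0.2147 m/s.
Reynolds number Re = ρVD/μ = 989.5 · 0.2147 · 0.1681 / 0.0012 = 2.977e+04.
Re > 4000 → turbulent. Relative roughness ε/D = 0.00683/0.1681 = 0.0406. Haaland: 1/√f = -1.8 log₁₀[(0.0406/3.7)^1.11 + 6.9/2.977e+04] = -1.8 log₁₀[0.00669 + 0.000232] = 3.888, so f = 0.06615.
Darcy-Weisbach: ΔP = f(L/D)(ρV²/2) = 0.06615·(624.4/0.1681)·(989.5·0.2147²/2) = 0.06615·3714·22.82 = 5606 Pa.
Head loss h_f = ΔP/(ρg) = 5606/(989.5·9.81) = 0.5775 m.

h_f ≈ 0.5775 m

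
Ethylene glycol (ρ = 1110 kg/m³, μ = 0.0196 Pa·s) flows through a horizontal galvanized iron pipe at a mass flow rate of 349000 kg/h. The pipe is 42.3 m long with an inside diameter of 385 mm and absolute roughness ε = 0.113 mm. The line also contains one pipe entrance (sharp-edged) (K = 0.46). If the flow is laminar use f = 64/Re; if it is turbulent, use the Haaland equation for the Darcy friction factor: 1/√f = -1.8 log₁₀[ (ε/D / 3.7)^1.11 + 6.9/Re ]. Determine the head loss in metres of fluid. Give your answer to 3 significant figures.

h_f ≈ 0.100 m

ṁ = 349000 kg/h = 349000/3600 = 96.94 kg/s.
A = πD²/4 = π(0.385)²/4 = 0.1164 m²; mean velocity V = ṁ/(ρA) = 96.94/(1110 · 0.1164) = 0.7502 m/s.
Reynolds number Re = ρVD/μ = 1110 · 0.7502 · 0.385 / 0.0196 = 1.636e+04.
Re > 4000 → turbulent. Relative roughness ε/D = 0.000113/0.385 = 0.000294. Haaland: 1/√f = -1.8 log₁₀[(0.000294/3.7)^1.11 + 6.9/1.636e+04] = -1.8 log₁₀[2.81e-05 + 0.000422] = 6.024, so f = 0.02755.
Total minor-loss coefficient ΣK = 1·0.46 = 0.46.
ΔP = [f·L/D + ΣK]·(ρV²/2) = [0.02755·42.3/0.385 + 0.46]·(1110·0.7502²/2) = [3.027 + 0.46]·312.4 = 1089 Pa.
Head loss h_f = ΔP/(ρg) = 1089/(1110·9.81) = 0.100 m.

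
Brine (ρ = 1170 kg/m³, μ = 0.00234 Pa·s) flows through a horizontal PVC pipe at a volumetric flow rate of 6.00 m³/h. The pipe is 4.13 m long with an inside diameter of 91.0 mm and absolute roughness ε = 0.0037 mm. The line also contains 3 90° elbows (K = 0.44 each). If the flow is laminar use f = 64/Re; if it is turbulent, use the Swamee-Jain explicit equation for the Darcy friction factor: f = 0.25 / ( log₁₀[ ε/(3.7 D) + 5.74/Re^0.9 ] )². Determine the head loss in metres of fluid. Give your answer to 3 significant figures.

h_f ≈ 0.00894 m

Q = 6.00 m³/h = 6.00/3600 = 0.001667 m³/s.
Cross-sectional area A = πD²/4 = π(0.091)²/4 = 0.006504 m²; mean velocity V = Q/A = 0.001667/0.006504 = 0.2563 m/s.
Reynolds number Re = ρVD/μ = 1170 · 0.2563 · 0.091 / 0.00234 = 1.166e+04.
Re > 4000 → turbulent. Relative roughness ε/D = 3.7e-06/0.091 = 4.07e-05. Swamee-Jain: f = 0.25/(log₁₀[4.07e-05/3.7 + 5.74/1.166e+04^0.9])² = 0.25/(log₁₀[1.1e-05 + 0.00126])² = 0.25/(-2.897)² = 0.02978.
Total minor-loss coefficient ΣK = 3·0.44 = 1.32.
ΔP = [f·L/D + ΣK]·(ρV²/2) = [0.02978·4.13/0.091 + 1.32]·(1170·0.2563²/2) = [1.352 + 1.32]·38.42 = 102.6 Pa.
Head loss h_f = ΔP/(ρg) = 102.6/(1170·9.81) = 0.00894 m.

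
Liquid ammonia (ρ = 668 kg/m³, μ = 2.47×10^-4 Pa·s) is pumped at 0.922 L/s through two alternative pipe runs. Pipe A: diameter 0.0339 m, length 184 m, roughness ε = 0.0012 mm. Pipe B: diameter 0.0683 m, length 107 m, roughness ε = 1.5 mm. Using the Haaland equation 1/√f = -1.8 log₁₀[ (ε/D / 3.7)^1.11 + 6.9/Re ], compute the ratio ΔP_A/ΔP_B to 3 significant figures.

Pipe A: V = Q/A = 0.000922/0.0009026 = 1.022 m/s; Re = 9.365e+04; ε/D = 3.54e-05; Haaland → f = 0.01821; ΔP_A = f(L/D)(ρV²/2) = 3.444e+04 Pa.
Pipe B: V = Q/A = 0.000922/0.003664 = 0.2517 m/s; Re = 4.648e+04; ε/D = 0.022; Haaland → f = 0.0513; ΔP_B = f(L/D)(ρV²/2) = 1700 Pa.
ΔP_A/ΔP_B = 3.444e+04/1700 = 20.3.

ΔP_A/ΔP_B ≈ 20.3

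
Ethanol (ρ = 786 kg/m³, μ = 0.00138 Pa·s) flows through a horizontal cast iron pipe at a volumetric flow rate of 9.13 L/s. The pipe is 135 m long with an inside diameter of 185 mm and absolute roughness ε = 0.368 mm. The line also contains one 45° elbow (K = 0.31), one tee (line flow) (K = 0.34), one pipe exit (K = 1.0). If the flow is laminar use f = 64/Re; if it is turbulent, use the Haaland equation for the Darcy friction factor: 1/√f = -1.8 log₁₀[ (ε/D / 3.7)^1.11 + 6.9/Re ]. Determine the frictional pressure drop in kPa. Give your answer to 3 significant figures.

Q = 9.13 L/s = 9.13/1000 = 0.00913 m³/s.
Cross-sectional area A = πD²/4 = π(0.185)²/4 = 0.02688 m²; mean velocity V = Q/A = 0.00913/0.02688 = 0.3397 m/s.
Reynolds number Re = ρVD/μ = 786 · 0.3397 · 0.185 / 0.00138 = 3.579e+04.
Re > 4000 → turbulent. Relative roughness ε/D = 0.000368/0.185 = 0.00199. Haaland: 1/√f = -1.8 log₁₀[(0.00199/3.7)^1.11 + 6.9/3.579e+04] = -1.8 log₁₀[0.000235 + 0.000193] = 6.064, so f = 0.02719.
Total minor-loss coefficient ΣK = 1·0.31 + 1·0.34 + 1·1 = 1.65.
ΔP = [f·L/D + ΣK]·(ρV²/2) = [0.02719·135/0.185 + 1.65]·(786·0.3397²/2) = [19.84 + 1.65]·45.34 = 974.5 Pa.
ΔP = 974.5 Pa = 0.975 kPa.

ΔP ≈ 0.975 kPa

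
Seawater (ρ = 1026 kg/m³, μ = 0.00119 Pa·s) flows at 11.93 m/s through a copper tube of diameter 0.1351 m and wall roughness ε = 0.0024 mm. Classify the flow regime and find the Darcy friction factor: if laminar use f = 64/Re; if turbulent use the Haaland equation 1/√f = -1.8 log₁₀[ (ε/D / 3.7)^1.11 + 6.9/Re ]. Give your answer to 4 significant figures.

Re = ρVD/μ = 1026·11.93·0.1351/0.00119 = 1.39e+06.
Re > 4000 → turbulent. ε/D = 2.4e-06/0.1351 = 1.78e-05; Haaland: 1/√f = -1.8 log₁₀[1.25e-06 + 4.97e-06] = 9.372, so f = 0.01139.

f ≈ 0.01139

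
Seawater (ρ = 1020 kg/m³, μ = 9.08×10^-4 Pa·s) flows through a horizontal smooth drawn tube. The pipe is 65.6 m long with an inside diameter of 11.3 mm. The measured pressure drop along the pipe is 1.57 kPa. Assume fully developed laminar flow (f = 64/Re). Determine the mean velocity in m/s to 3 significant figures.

For laminar flow, f = 64/Re with Re = ρVD/μ, so Darcy-Weisbach reduces to ΔP = 32μLV/D². Solving for V: V = ΔP·D²/(32μL) = 1570·(0.0113)²/(32·0.000908·65.6) = 0.1052 m/s.
Check: Re = ρVD/μ = 1020·0.1052·0.0113/0.000908 = 1335 < 2300, so the laminar assumption holds.

V ≈ 0.105 m/s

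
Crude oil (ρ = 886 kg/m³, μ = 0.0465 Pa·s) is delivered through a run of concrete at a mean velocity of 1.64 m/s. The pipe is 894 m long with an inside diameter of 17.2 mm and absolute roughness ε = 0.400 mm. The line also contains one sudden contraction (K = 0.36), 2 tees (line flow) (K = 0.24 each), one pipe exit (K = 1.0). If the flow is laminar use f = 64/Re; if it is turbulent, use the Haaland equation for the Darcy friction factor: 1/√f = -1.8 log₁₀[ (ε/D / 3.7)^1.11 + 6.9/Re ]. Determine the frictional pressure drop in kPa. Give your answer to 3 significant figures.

ΔP ≈ 7380 kPa

Reynolds number Re = ρVD/μ = 886 · 1.64 · 0.0172 / 0.0465 = 537.5.
Re < 2300 → laminar flow, so f = 64/Re = 64/537.5 = 0.1191 (the turbulent correlation is not needed).
Total minor-loss coefficient ΣK = 1·0.36 + 2·0.24 + 1·1 = 1.84.
ΔP = [f·L/D + ΣK]·(ρV²/2) = [0.1191·894/0.0172 + 1.84]·(886·1.64²/2) = [6189 + 1.84]·1191 = 7.377e+06 Pa.
ΔP = 7.377e+06 Pa = 7380 kPa.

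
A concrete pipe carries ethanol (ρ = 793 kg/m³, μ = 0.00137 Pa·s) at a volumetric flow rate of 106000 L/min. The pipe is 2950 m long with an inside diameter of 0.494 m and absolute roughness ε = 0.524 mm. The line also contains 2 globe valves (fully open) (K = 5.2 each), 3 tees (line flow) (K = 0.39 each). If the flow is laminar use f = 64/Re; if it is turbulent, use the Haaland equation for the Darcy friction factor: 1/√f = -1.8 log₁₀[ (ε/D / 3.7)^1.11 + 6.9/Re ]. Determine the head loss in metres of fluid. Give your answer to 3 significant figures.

Q = 106000 L/min = 106000/60000 = 1.767 m³/s.
Cross-sectional area A = πD²/4 = π(0.494)²/4 = 0.1917 m²; mean velocity V = Q/A = 1.767/0.1917 = 9.217 m/s.
Reynolds number Re = ρVD/μ = 793 · 9.217 · 0.494 / 0.00137 = 2.636e+06.
Re > 4000 → turbulent. Relative roughness ε/D = 0.000524/0.494 = 0.00106. Haaland: 1/√f = -1.8 log₁₀[(0.00106/3.7)^1.11 + 6.9/2.636e+06] = -1.8 log₁₀[0.000117 + 2.62e-06] = 7.061, so f = 0.02006.
Total minor-loss coefficient ΣK = 2·5.2 + 3·0.39 = 11.6.
ΔP = [f·L/D + ΣK]·(ρV²/2) = [0.02006·2950/0.494 + 11.6]·(793·9.217²/2) = [119.8 + 11.6]·3.369e+04 = 4.425e+06 Pa.
Head loss h_f = ΔP/(ρg) = 4.425e+06/(793·9.81) = 569 m.

h_f ≈ 569 m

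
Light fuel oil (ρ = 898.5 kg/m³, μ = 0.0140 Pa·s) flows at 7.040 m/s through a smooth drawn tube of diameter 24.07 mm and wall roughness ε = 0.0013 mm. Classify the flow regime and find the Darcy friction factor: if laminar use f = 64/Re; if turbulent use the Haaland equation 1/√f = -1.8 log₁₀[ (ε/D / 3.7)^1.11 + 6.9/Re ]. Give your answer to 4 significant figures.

f ≈ 0.03024

Re = ρVD/μ = 898.5·7.04·0.02407/0.014 = 1.088e+04.
Re > 4000 → turbulent. ε/D = 1.3e-06/0.02407 = 5.4e-05; Haaland: 1/√f = -1.8 log₁₀[4.29e-06 + 0.000634] = 5.75, so f = 0.03024.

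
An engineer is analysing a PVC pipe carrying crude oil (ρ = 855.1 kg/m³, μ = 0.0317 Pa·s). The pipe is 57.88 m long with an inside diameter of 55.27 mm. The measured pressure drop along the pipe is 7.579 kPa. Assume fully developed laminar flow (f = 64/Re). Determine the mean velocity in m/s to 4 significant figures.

V ≈ 0.3943 m/s

For laminar flow, f = 64/Re with Re = ρVD/μ, so Darcy-Weisbach reduces to ΔP = 32μLV/D². Solving for V: V = ΔP·D²/(32μL) = 7579·(0.05527)²/(32·0.0317·57.88) = 0.3943 m/s.
Check: Re = ρVD/μ = 855.1·0.3943·0.05527/0.0317 = 587.9 < 2300, so the laminar assumption holds.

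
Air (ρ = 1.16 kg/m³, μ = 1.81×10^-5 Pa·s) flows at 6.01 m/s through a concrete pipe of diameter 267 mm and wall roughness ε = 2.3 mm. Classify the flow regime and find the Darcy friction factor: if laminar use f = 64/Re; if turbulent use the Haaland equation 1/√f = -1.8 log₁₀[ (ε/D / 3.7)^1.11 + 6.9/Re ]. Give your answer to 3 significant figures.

Re = ρVD/μ = 1.16·6.01·0.267/1.81e-05 = 1.028e+05.
Re > 4000 → turbulent. ε/D = 0.0023/0.267 = 0.00861; Haaland: 1/√f = -1.8 log₁₀[0.0012 + 6.71e-05] = 5.218, so f = 0.03673.

f ≈ 0.0367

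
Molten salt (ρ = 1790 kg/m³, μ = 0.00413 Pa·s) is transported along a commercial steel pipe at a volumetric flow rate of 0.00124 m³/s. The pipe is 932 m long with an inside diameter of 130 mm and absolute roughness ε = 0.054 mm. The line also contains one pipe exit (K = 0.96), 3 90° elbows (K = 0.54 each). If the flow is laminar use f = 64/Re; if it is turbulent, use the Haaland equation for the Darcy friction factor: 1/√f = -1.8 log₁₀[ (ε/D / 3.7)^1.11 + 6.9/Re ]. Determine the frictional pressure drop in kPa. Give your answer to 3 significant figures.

ΔP ≈ 2.12 kPa

Cross-sectional area A = πD²/4 = π(0.13)²/4 = 0.01327 m²; mean velocity V = Q/A = 0.00124/0.01327 = 0.09342 m/s.
Reynolds number Re = ρVD/μ = 1790 · 0.09342 · 0.13 / 0.00413 = 5264.
Re > 4000 → turbulent. Relative roughness ε/D = 5.4e-05/0.13 = 0.000415. Haaland: 1/√f = -1.8 log₁₀[(0.000415/3.7)^1.11 + 6.9/5264] = -1.8 log₁₀[4.13e-05 + 0.00131] = 5.164, so f = 0.0375.
Total minor-loss coefficient ΣK = 1·0.96 + 3·0.54 = 2.58.
ΔP = [f·L/D + ΣK]·(ρV²/2) = [0.0375·932/0.13 + 2.58]·(1790·0.09342²/2) = [268.8 + 2.58]·7.811 = 2120 Pa.
ΔP = 2120 Pa = 2.12 kPa.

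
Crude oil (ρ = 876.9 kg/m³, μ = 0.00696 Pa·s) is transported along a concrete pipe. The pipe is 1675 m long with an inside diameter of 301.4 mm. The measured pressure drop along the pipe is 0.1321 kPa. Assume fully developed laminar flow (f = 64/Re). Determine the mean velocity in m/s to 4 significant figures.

For laminar flow, f = 64/Re with Re = ρVD/μ, so Darcy-Weisbach reduces to ΔP = 32μLV/D². Solving for V: V = ΔP·D²/(32μL) = 132.1·(0.3014)²/(32·0.00696·1675) = 0.03217 m/s.
Check: Re = ρVD/μ = 876.9·0.03217·0.3014/0.00696 = 1222 < 2300, so the laminar assumption holds.

V ≈ 0.03217 m/s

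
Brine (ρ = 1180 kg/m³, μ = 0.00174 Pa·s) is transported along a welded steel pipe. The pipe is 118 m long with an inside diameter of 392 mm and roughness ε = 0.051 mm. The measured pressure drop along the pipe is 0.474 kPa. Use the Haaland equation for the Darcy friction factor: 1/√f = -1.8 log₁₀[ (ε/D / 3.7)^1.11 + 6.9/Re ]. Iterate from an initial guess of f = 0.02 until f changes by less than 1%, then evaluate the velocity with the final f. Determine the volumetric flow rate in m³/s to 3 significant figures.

Q ≈ 0.0460 m³/s

Rearranging Darcy-Weisbach: V = √(2·ΔP·D/(f·L·ρ)). With ε/D = 5.1e-05/0.392 = 0.00013, iterate starting from f = 0.02:
  f = 0.02 → V = √(2·474·0.392/(0.02·118·1180)) = 0.3653 m/s; Re = ρVD/μ = 9.711e+04; f → 0.01851
  f = 0.01851 → V = 0.3798 m/s; Re = 1.01e+05; f → 0.01838
Converged (Δf/f < 1%). With the final f = 0.01838: V = √(2·474·0.392/(0.01838·118·1180)) = 0.3811 m/s.
Q = V·A = 0.3811·(π/4·0.392²) = 0.046 m³/s = 0.0460 m³/s.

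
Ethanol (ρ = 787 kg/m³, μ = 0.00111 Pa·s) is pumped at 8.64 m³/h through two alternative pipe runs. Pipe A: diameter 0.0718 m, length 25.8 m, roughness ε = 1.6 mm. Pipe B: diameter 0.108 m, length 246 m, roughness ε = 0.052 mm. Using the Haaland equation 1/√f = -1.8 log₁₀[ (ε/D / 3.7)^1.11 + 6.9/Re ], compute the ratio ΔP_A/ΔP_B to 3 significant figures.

Pipe A: V = Q/A = 0.0024/0.004049 = 0.5928 m/s; Re = 3.018e+04; ε/D = 0.0223; Haaland → f = 0.05199; ΔP_A = f(L/D)(ρV²/2) = 2583 Pa.
Pipe B: V = Q/A = 0.0024/0.009161 = 0.262 m/s; Re = 2.006e+04; ε/D = 0.000481; Haaland → f = 0.0266; ΔP_B = f(L/D)(ρV²/2) = 1637 Pa.
ΔP_A/ΔP_B = 2583/1637 = 1.58.

ΔP_A/ΔP_B ≈ 1.58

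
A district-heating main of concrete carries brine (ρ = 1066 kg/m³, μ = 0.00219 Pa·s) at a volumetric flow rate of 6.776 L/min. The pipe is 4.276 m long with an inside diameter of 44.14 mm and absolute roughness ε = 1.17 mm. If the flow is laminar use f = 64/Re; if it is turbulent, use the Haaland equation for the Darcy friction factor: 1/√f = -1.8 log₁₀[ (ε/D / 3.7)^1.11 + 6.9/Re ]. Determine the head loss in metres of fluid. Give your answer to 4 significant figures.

h_f ≈ 0.001085 m

Q = 6.776 L/min = 6.776/60000 = 0.0001129 m³/s.
Cross-sectional area A = πD²/4 = π(0.04414)²/4 = 0.00153 m²; mean velocity V = Q/A = 0.0001129/0.00153 = 0.0738 m/s.
Reynolds number Re = ρVD/μ = 1066 · 0.0738 · 0.04414 / 0.00219 = 1586.
Re < 2300 → laminar flow, so f = 64/Re = 64/1586 = 0.04036 (the turbulent correlation is not needed).
Darcy-Weisbach: ΔP = f(L/D)(ρV²/2) = 0.04036·(4.276/0.04414)·(1066·0.0738²/2) = 0.04036·96.87·2.903 = 11.35 Pa.
Head loss h_f = ΔP/(ρg) = 11.35/(1066·9.81) = 0.001085 m.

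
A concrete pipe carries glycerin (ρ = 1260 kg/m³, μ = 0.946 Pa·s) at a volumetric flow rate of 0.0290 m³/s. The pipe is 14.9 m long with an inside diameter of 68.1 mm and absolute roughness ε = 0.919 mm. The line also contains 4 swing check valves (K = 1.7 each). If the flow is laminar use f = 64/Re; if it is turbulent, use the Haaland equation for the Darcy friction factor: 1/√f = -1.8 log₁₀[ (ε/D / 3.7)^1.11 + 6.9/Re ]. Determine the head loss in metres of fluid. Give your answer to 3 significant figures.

h_f ≈ 84.6 m

Cross-sectional area A = πD²/4 = π(0.0681)²/4 = 0.003642 m²; mean velocity V = Q/A = 0.029/0.003642 = 7.962 m/s.
Reynolds number Re = ρVD/μ = 1260 · 7.962 · 0.0681 / 0.946 = 722.2.
Re < 2300 → laminar flow, so f = 64/Re = 64/722.2 = 0.08862 (the turbulent correlation is not needed).
Total minor-loss coefficient ΣK = 4·1.7 = 6.8.
ΔP = [f·L/D + ΣK]·(ρV²/2) = [0.08862·14.9/0.0681 + 6.8]·(1260·7.962²/2) = [19.39 + 6.8]·3.994e+04 = 1.046e+06 Pa.
Head loss h_f = ΔP/(ρg) = 1.046e+06/(1260·9.81) = 84.6 m.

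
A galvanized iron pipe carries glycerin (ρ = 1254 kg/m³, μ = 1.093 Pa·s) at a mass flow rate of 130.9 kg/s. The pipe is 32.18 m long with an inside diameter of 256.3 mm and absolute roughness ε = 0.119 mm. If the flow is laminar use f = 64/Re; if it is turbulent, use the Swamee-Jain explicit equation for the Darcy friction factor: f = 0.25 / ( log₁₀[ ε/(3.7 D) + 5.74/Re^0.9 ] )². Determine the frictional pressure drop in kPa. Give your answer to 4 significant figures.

A = πD²/4 = π(0.2563)²/4 = 0.05159 m²; mean velocity V = ṁ/(ρA) = 130.9/(1254 · 0.05159) = 2.023 m/s.
Reynolds number Re = ρVD/μ = 1254 · 2.023 · 0.2563 / 1.09 = 595.
Re < 2300 → laminar flow, so f = 64/Re = 64/595 = 0.1076 (the turbulent correlation is not needed).
Darcy-Weisbach: ΔP = f(L/D)(ρV²/2) = 0.1076·(32.18/0.2563)·(1254·2.023²/2) = 0.1076·125.6·2567 = 3.467e+04 Pa.
ΔP = 3.467e+04 Pa = 34.67 kPa.

ΔP ≈ 34.67 kPa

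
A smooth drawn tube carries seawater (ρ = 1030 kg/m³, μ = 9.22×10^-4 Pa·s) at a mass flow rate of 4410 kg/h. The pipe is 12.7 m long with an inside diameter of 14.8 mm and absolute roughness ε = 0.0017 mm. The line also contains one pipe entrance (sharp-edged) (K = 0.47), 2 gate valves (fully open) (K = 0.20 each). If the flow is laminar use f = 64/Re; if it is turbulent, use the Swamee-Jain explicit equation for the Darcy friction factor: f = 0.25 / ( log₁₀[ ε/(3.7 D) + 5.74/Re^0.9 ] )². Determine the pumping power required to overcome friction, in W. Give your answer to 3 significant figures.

P ≈ 480 W

ṁ = 4410 kg/h = 4410/3600 = 1.225 kg/s.
A = πD²/4 = π(0.0148)²/4 = 0.000172 m²; mean velocity V = ṁ/(ρA) = 1.225/(1030 · 0.000172) = 6.913 m/s.
Reynolds number Re = ρVD/μ = 1030 · 6.913 · 0.0148 / 0.000922 = 1.143e+05.
Re > 4000 → turbulent. Relative roughness ε/D = 1.7e-06/0.0148 = 0.000115. Swamee-Jain: f = 0.25/(log₁₀[0.000115/3.7 + 5.74/1.143e+05^0.9])² = 0.25/(log₁₀[3.1e-05 + 0.000161])² = 0.25/(-3.717)² = 0.0181.
Total minor-loss coefficient ΣK = 1·0.47 + 2·0.2 = 0.87.
ΔP = [f·L/D + ΣK]·(ρV²/2) = [0.0181·12.7/0.0148 + 0.87]·(1030·6.913²/2) = [15.53 + 0.87]·2.461e+04 = 4.037e+05 Pa.
Q = ṁ/ρ = 1.225/1030 = 0.001189 m³/s.
Pumping power P = QΔP = 0.001189·4.037e+05 = 480.1 W = 480 W.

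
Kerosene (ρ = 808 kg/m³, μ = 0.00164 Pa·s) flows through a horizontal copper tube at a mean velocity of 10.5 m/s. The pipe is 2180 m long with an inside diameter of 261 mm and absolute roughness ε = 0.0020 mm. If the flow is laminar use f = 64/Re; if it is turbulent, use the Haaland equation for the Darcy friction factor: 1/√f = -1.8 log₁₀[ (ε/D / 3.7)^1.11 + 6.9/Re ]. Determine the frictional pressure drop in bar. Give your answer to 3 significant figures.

ΔP ≈ 41.6 bar

Reynolds number Re = ρVD/μ = 808 · 10.5 · 0.261 / 0.00164 = 1.35e+06.
Re > 4000 → turbulent. Relative roughness ε/D = 2e-06/0.261 = 7.66e-06. Haaland: 1/√f = -1.8 log₁₀[(7.66e-06/3.7)^1.11 + 6.9/1.35e+06] = -1.8 log₁₀[4.91e-07 + 5.11e-06] = 9.453, so f = 0.01119.
Darcy-Weisbach: ΔP = f(L/D)(ρV²/2) = 0.01119·(2180/0.261)·(808·10.5²/2) = 0.01119·8352·4.454e+04 = 4.163e+06 Pa.
ΔP = 4.163e+06 Pa = 41.6 bar.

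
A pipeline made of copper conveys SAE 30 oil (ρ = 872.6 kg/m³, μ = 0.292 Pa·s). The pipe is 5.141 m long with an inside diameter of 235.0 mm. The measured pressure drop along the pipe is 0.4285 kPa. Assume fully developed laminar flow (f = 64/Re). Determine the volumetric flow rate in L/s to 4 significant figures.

For laminar flow, f = 64/Re with Re = ρVD/μ, so Darcy-Weisbach reduces to ΔP = 32μLV/D². Solving for V: V = ΔP·D²/(32μL) = 428.5·(0.235)²/(32·0.292·5.141) = 0.4926 m/s.
Check: Re = ρVD/μ = 872.6·0.4926·0.235/0.292 = 345.9 < 2300, so the laminar assumption holds.
Q = V·A = 0.4926·(π/4·0.235²) = 0.02137 m³/s = 21.37 L/s.

Q ≈ 21.37 L/s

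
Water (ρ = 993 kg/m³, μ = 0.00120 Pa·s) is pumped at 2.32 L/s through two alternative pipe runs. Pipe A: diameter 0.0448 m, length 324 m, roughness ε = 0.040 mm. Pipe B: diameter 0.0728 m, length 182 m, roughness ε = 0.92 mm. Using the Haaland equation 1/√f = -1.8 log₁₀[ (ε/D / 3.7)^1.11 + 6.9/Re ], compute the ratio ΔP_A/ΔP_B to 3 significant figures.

ΔP_A/ΔP_B ≈ 11.0

Pipe A: V = Q/A = 0.00232/0.001576 = 1.472 m/s; Re = 5.456e+04; ε/D = 0.000893; Haaland → f = 0.02315; ΔP_A = f(L/D)(ρV²/2) = 1.8e+05 Pa.
Pipe B: V = Q/A = 0.00232/0.004162 = 0.5574 m/s; Re = 3.358e+04; ε/D = 0.0126; Haaland → f = 0.0426; ΔP_B = f(L/D)(ρV²/2) = 1.643e+04 Pa.
ΔP_A/ΔP_B = 1.8e+05/1.643e+04 = 11.0.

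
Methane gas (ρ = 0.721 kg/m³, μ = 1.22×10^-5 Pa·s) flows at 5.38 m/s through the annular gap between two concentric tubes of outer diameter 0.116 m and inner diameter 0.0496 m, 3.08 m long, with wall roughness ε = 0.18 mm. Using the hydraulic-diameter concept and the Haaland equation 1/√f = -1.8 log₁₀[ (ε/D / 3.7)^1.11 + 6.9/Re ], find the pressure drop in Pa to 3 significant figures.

Hydraulic diameter D_h = 4A/P = D_o - D_i = 0.116 - 0.0496 = 0.0664 m.
Re = ρVD_h/μ = 0.721·5.38·0.0664/1.22e-05 = 2.111e+04.
ε/D_h = 0.00018/0.0664 = 0.00271; Haaland gives 1/√f = -1.8 log₁₀[0.000331+0.000327] = 5.727, so f = 0.03049.
ΔP = f(L/D_h)(ρV²/2) = 0.03049·3.08/0.0664·10.43 = 14.76 Pa.

ΔP ≈ 14.8 Pa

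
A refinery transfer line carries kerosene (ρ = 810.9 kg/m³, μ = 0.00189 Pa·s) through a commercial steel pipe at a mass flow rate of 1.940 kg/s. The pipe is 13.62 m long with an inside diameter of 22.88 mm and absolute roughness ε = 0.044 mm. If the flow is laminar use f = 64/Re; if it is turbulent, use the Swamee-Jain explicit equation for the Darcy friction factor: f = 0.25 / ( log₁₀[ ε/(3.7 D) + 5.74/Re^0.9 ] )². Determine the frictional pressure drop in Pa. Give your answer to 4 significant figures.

A = πD²/4 = π(0.02288)²/4 = 0.0004112 m²; mean velocity V = ṁ/(ρA) = 1.94/(810.9 · 0.0004112) = 5.819 m/s.
Reynolds number Re = ρVD/μ = 810.9 · 5.819 · 0.02288 / 0.00189 = 5.712e+04.
Re > 4000 → turbulent. Relative roughness ε/D = 4.4e-05/0.02288 = 0.00192. Swamee-Jain: f = 0.25/(log₁₀[0.00192/3.7 + 5.74/5.712e+04^0.9])² = 0.25/(log₁₀[0.00052 + 0.0003])² = 0.25/(-3.086)² = 0.02625.
Darcy-Weisbach: ΔP = f(L/D)(ρV²/2) = 0.02625·(13.62/0.02288)·(810.9·5.819²/2) = 0.02625·595.3·1.373e+04 = 2.145e+05 Pa.

ΔP ≈ 214500 Pa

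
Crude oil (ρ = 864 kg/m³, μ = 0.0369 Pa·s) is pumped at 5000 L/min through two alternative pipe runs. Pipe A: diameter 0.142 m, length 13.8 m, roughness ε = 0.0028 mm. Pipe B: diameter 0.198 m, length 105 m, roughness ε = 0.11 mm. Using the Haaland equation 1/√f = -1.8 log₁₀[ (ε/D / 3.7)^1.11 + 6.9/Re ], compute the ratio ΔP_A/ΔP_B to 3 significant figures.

Pipe A: V = Q/A = 0.08333/0.01584 = 5.262 m/s; Re = 1.75e+04; ε/D = 1.97e-05; Haaland → f = 0.02666; ΔP_A = f(L/D)(ρV²/2) = 3.099e+04 Pa.
Pipe B: V = Q/A = 0.08333/0.03079 = 2.706 m/s; Re = 1.255e+04; ε/D = 0.000556; Haaland → f = 0.02983; ΔP_B = f(L/D)(ρV²/2) = 5.005e+04 Pa.
ΔP_A/ΔP_B = 3.099e+04/5.005e+04 = 0.619.

ΔP_A/ΔP_B ≈ 0.619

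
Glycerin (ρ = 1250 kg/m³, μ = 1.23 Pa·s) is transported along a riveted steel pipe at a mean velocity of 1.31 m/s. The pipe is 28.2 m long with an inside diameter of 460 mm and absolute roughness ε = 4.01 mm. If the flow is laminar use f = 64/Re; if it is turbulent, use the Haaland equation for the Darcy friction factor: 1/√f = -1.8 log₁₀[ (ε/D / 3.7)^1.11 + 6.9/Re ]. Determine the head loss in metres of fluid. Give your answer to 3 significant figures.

h_f ≈ 0.560 m

Reynolds number Re = ρVD/μ = 1250 · 1.31 · 0.46 / 1.23 = 612.4.
Re < 2300 → laminar flow, so f = 64/Re = 64/612.4 = 0.1045 (the turbulent correlation is not needed).
Darcy-Weisbach: ΔP = f(L/D)(ρV²/2) = 0.1045·(28.2/0.46)·(1250·1.31²/2) = 0.1045·61.3·1073 = 6872 Pa.
Head loss h_f = ΔP/(ρg) = 6872/(1250·9.81) = 0.560 m.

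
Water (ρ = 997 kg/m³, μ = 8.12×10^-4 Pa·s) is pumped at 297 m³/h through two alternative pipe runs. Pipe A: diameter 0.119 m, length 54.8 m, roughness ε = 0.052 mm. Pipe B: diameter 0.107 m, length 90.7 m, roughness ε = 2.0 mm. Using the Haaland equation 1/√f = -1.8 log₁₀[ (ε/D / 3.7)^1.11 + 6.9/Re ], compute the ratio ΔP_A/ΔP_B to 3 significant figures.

ΔP_A/ΔP_B ≈ 0.125

Pipe A: V = Q/A = 0.0825/0.01112 = 7.418 m/s; Re = 1.084e+06; ε/D = 0.000437; Haaland → f = 0.01669; ΔP_A = f(L/D)(ρV²/2) = 2.108e+05 Pa.
Pipe B: V = Q/A = 0.0825/0.008992 = 9.175 m/s; Re = 1.205e+06; ε/D = 0.0187; Haaland → f = 0.04753; ΔP_B = f(L/D)(ρV²/2) = 1.691e+06 Pa.
ΔP_A/ΔP_B = 2.108e+05/1.691e+06 = 0.125.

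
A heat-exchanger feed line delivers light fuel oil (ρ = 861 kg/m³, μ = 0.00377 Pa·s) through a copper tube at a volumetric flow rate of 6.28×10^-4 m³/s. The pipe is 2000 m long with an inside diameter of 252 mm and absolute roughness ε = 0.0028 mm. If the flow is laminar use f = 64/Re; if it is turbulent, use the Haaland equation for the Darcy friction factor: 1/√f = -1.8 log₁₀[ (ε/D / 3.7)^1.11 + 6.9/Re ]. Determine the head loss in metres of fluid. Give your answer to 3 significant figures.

Cross-sectional area A = πD²/4 = π(0.252)²/4 = 0.04988 m²; mean velocity V = Q/A = 0.000628/0.04988 = 0.01259 m/s.
Reynolds number Re = ρVD/μ = 861 · 0.01259 · 0.252 / 0.00377 = 724.7.
Re < 2300 → laminar flow, so f = 64/Re = 64/724.7 = 0.08832 (the turbulent correlation is not needed).
Darcy-Weisbach: ΔP = f(L/D)(ρV²/2) = 0.08832·(2000/0.252)·(861·0.01259²/2) = 0.08832·7937·0.06825 = 47.84 Pa.
Head loss h_f = ΔP/(ρg) = 47.84/(861·9.81) = 0.00566 m.

h_f ≈ 0.00566 m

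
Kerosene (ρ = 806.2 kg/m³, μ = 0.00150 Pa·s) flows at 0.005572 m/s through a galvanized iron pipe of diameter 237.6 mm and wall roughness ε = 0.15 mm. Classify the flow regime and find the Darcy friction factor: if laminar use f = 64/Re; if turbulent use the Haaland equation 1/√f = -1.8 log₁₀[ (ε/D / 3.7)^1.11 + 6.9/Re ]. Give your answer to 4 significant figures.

Re = ρVD/μ = 806.2·0.005572·0.2376/0.0015 = 711.6.
Re < 2300 → laminar, so f = 64/Re = 0.08994 (roughness is irrelevant in laminar flow).

f ≈ 0.08994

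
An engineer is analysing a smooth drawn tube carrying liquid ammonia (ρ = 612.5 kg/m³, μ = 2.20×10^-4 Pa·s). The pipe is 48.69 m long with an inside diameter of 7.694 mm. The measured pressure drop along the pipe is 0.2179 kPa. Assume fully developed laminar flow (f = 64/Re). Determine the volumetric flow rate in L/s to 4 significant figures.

Q ≈ 0.001750 L/s

For laminar flow, f = 64/Re with Re = ρVD/μ, so Darcy-Weisbach reduces to ΔP = 32μLV/D². Solving for V: V = ΔP·D²/(32μL) = 217.9·(0.007694)²/(32·0.00022·48.69) = 0.03763 m/s.
Check: Re = ρVD/μ = 612.5·0.03763·0.007694/0.00022 = 806.1 < 2300, so the laminar assumption holds.
Q = V·A = 0.03763·(π/4·0.007694²) = 1.75e-06 m³/s = 0.001750 L/s.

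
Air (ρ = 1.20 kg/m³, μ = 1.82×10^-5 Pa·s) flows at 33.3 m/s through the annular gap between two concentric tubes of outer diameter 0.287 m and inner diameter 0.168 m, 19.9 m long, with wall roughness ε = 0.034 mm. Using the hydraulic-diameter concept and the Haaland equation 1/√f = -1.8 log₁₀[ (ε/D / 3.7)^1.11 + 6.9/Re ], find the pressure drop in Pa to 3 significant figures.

Hydraulic diameter D_h = 4A/P = D_o - D_i = 0.287 - 0.168 = 0.119 m.
Re = ρVD_h/μ = 1.2·33.3·0.119/1.82e-05 = 2.613e+05.
ε/D_h = 3.4e-05/0.119 = 0.000286; Haaland gives 1/√f = -1.8 log₁₀[2.73e-05+2.64e-05] = 7.687, so f = 0.01692.
ΔP = f(L/D_h)(ρV²/2) = 0.01692·19.9/0.119·665.3 = 1883 Pa.

ΔP ≈ 1880 Pa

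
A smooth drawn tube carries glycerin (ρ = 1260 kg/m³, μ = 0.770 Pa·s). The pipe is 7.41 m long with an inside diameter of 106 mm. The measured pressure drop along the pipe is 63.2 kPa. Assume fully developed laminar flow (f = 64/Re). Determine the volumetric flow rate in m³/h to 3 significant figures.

For laminar flow, f = 64/Re with Re = ρVD/μ, so Darcy-Weisbach reduces to ΔP = 32μLV/D². Solving for V: V = ΔP·D²/(32μL) = 6.32e+04·(0.106)²/(32·0.77·7.41) = 3.889 m/s.
Check: Re = ρVD/μ = 1260·3.889·0.106/0.77 = 674.6 < 2300, so the laminar assumption holds.
Q = V·A = 3.889·(π/4·0.106²) = 0.03432 m³/s = 124 m³/h.

Q ≈ 124 m³/h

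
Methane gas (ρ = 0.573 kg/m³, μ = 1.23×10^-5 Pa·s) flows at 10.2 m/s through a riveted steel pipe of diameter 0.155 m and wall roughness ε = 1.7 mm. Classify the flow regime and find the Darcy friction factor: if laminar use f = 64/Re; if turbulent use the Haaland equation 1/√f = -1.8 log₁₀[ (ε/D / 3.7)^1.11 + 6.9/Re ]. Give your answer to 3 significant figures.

f ≈ 0.0399

Re = ρVD/μ = 0.573·10.2·0.155/1.23e-05 = 7.365e+04.
Re > 4000 → turbulent. ε/D = 0.0017/0.155 = 0.011; Haaland: 1/√f = -1.8 log₁₀[0.00156 + 9.37e-05] = 5.006, so f = 0.03991.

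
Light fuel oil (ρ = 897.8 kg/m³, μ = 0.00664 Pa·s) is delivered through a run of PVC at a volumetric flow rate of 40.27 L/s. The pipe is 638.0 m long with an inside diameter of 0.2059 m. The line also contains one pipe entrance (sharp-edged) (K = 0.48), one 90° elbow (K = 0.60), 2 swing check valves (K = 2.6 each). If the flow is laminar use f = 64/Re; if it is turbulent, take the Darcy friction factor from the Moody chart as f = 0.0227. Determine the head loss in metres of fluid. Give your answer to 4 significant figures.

h_f ≈ 5.712 m

Q = 40.27 L/s = 40.27/1000 = 0.04027 m³/s.
Cross-sectional area A = πD²/4 = π(0.2059)²/4 = 0.0333 m²; mean velocity V = Q/A = 0.04027/0.0333 = 1.209 m/s.
Reynolds number Re = ρVD/μ = 897.8 · 1.209 · 0.2059 / 0.00664 = 3.367e+04.
Re > 4000 → turbulent; use the Moody-chart value f = 0.0227.
Total minor-loss coefficient ΣK = 1·0.48 + 1·0.6 + 2·2.6 = 6.28.
ΔP = [f·L/D + ΣK]·(ρV²/2) = [0.0227·638/0.2059 + 6.28]·(897.8·1.209²/2) = [70.34 + 6.28]·656.6 = 5.031e+04 Pa.
Head loss h_f = ΔP/(ρg) = 5.031e+04/(897.8·9.81) = 5.712 m.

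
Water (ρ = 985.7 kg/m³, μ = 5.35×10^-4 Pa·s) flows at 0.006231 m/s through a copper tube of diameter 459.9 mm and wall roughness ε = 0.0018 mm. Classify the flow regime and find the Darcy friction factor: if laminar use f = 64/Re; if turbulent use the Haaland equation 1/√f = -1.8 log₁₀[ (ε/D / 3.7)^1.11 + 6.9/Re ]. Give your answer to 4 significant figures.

Re = ρVD/μ = 985.7·0.006231·0.4599/0.000535 = 5280.
Re > 4000 → turbulent. ε/D = 1.8e-06/0.4599 = 3.91e-06; Haaland: 1/√f = -1.8 log₁₀[2.33e-07 + 0.00131] = 5.191, so f = 0.03712.

f ≈ 0.03712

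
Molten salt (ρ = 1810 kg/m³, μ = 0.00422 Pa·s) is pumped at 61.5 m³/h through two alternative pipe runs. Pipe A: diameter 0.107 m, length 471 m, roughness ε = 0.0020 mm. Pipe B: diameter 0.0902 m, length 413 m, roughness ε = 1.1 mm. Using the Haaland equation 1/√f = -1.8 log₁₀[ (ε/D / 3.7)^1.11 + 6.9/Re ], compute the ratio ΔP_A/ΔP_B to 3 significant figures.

Pipe A: V = Q/A = 0.01708/0.008992 = 1.9 m/s; Re = 8.719e+04; ε/D = 1.87e-05; Haaland → f = 0.01841; ΔP_A = f(L/D)(ρV²/2) = 2.647e+05 Pa.
Pipe B: V = Q/A = 0.01708/0.00639 = 2.673 m/s; Re = 1.034e+05; ε/D = 0.0122; Haaland → f = 0.04114; ΔP_B = f(L/D)(ρV²/2) = 1.219e+06 Pa.
ΔP_A/ΔP_B = 2.647e+05/1.219e+06 = 0.217.

ΔP_A/ΔP_B ≈ 0.217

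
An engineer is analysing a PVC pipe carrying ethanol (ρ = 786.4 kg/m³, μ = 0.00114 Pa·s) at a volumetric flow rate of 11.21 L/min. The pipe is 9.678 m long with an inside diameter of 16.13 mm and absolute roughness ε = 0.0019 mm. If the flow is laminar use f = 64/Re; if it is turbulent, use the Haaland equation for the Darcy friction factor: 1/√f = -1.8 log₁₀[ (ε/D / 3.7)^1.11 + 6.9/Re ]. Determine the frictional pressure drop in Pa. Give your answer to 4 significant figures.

ΔP ≈ 6088 Pa

Q = 11.21 L/min = 11.21/60000 = 0.0001868 m³/s.
Cross-sectional area A = πD²/4 = π(0.01613)²/4 = 0.0002043 m²; mean velocity V = Q/A = 0.0001868/0.0002043 = 0.9143 m/s.
Reynolds number Re = ρVD/μ = 786.4 · 0.9143 · 0.01613 / 0.00114 = 1.017e+04.
Re > 4000 → turbulent. Relative roughness ε/D = 1.9e-06/0.01613 = 0.000118. Haaland: 1/√f = -1.8 log₁₀[(0.000118/3.7)^1.11 + 6.9/1.017e+04] = -1.8 log₁₀[1.02e-05 + 0.000678] = 5.692, so f = 0.03087.
Darcy-Weisbach: ΔP = f(L/D)(ρV²/2) = 0.03087·(9.678/0.01613)·(786.4·0.9143²/2) = 0.03087·600·328.7 = 6088 Pa.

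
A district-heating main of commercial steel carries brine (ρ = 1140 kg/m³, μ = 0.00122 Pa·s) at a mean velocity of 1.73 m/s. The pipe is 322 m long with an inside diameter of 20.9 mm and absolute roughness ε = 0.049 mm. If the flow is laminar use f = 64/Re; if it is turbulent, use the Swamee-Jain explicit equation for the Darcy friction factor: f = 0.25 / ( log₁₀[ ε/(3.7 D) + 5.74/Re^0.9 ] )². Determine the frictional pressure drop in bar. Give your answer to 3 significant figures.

ΔP ≈ 7.54 bar

Reynolds number Re = ρVD/μ = 1140 · 1.73 · 0.0209 / 0.00122 = 3.379e+04.
Re > 4000 → turbulent. Relative roughness ε/D = 4.9e-05/0.0209 = 0.00234. Swamee-Jain: f = 0.25/(log₁₀[0.00234/3.7 + 5.74/3.379e+04^0.9])² = 0.25/(log₁₀[0.000634 + 0.000482])² = 0.25/(-2.952)² = 0.02868.
Darcy-Weisbach: ΔP = f(L/D)(ρV²/2) = 0.02868·(322/0.0209)·(1140·1.73²/2) = 0.02868·1.541e+04·1706 = 7.538e+05 Pa.
ΔP = 7.538e+05 Pa = 7.54 bar.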